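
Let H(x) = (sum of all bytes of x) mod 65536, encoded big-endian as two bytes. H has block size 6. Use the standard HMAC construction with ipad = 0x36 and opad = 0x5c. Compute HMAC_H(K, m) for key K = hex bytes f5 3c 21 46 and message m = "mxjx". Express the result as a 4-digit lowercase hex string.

Key hex bytes f5 3c 21 46 is 4 bytes ≤ B = 6; zero-pad to 6 bytes: K' = f5 3c 21 46 00 00.
K' ⊕ ipad = c3 0a 17 70 36 36.  K' ⊕ opad = a9 60 7d 1a 5c 5c.
Inner input = (K'⊕ipad) ∥ m = c3 0a 17 70 36 36 ∥ 6d 78 6a 78.
Inner hash: sum = 195+10+23+112+54+54+109+120+106+120 = 903 → 03 87.
Outer input = (K'⊕opad) ∥ inner = a9 60 7d 1a 5c 5c ∥ 03 87.
Outer hash (tag): sum = 169+96+125+26+92+92+3+135 = 738 → 02 e2.

02e2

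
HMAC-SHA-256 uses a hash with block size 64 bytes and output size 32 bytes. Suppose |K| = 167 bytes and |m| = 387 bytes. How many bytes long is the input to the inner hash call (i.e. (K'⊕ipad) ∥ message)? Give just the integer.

451

Key is 167 > 64 bytes, so it is hashed to 32 bytes then zero-padded to 64: |K'| = 64.
Inner input = (K'⊕ipad) ∥ m → 64 + 387 = 451 bytes.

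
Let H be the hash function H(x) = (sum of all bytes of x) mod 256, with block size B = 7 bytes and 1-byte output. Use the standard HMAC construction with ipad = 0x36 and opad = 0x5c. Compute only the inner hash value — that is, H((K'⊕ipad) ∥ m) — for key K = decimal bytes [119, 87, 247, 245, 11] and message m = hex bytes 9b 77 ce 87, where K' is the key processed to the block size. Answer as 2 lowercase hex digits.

36

Key decimal bytes [119, 87, 247, 245, 11] = 77 57 f7 f5 0b is 5 bytes ≤ B = 7; zero-pad to 7 bytes: K' = 77 57 f7 f5 0b 00 00.
K' ⊕ ipad = 41 61 c1 c3 3d 36 36.
Inner input = 41 61 c1 c3 3d 36 36 ∥ 9b 77 ce 87.
Inner hash: sum = 65+97+193+195+61+54+54+155+119+206+135 = 1334; mod 256 = 54 → 36.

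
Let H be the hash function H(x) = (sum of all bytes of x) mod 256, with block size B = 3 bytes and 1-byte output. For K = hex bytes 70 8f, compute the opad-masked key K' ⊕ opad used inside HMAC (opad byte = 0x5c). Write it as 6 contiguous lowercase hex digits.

Key hex bytes 70 8f is 2 bytes ≤ B = 3; zero-pad to 3 bytes: K' = 70 8f 00.
XOR each byte with 0x5c: 70⊕5c=2c, 8f⊕5c=d3, 00⊕5c=5c.

2cd35c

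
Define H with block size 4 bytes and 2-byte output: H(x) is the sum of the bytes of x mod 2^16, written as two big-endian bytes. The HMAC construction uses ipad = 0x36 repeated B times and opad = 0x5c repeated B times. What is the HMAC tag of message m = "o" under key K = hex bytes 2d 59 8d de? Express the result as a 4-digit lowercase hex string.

0267

Key hex bytes 2d 59 8d de is exactly B = 4 bytes: K' = 2d 59 8d de.
K' ⊕ ipad = 1b 6f bb e8.  K' ⊕ opad = 71 05 d1 82.
Inner input = (K'⊕ipad) ∥ m = 1b 6f bb e8 ∥ 6f.
Inner hash: sum = 27+111+187+232+111 = 668 → 02 9c.
Outer input = (K'⊕opad) ∥ inner = 71 05 d1 82 ∥ 02 9c.
Outer hash (tag): sum = 113+5+209+130+2+156 = 615 → 02 67.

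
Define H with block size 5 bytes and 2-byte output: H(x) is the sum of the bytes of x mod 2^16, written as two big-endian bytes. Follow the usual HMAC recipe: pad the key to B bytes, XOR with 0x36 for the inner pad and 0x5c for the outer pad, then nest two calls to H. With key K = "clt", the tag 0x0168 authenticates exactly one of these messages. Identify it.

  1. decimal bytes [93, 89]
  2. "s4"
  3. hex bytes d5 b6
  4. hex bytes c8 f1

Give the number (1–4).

4

Key "clt" = 63 6c 74 is 3 bytes ≤ B = 5; zero-pad to 5 bytes: K' = 63 6c 74 00 00.
K' ⊕ ipad = 55 5a 42 36 36; K' ⊕ opad = 3f 30 28 5c 5c.
m1: inner = H(55 5a 42 36 36 5d 59) = 02 13; tag = H(3f 30 28 5c 5c 02 13) = 0164
m2: inner = H(55 5a 42 36 36 73 34) = 02 04; tag = H(3f 30 28 5c 5c 02 04) = 0155
m3: inner = H(55 5a 42 36 36 d5 b6) = 02 e8; tag = H(3f 30 28 5c 5c 02 e8) = 0239
m4: inner = H(55 5a 42 36 36 c8 f1) = 03 16; tag = H(3f 30 28 5c 5c 03 16) = 0168 ← matches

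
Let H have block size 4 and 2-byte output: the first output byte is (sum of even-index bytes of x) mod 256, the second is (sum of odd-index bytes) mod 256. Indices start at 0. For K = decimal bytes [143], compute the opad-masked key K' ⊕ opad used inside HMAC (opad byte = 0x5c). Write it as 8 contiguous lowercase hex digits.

d35c5c5c

Key decimal bytes [143] = 8f is 1 byte ≤ B = 4; zero-pad to 4 bytes: K' = 8f 00 00 00.
XOR each byte with 0x5c: 8f⊕5c=d3, 00⊕5c=5c, 00⊕5c=5c, 00⊕5c=5c.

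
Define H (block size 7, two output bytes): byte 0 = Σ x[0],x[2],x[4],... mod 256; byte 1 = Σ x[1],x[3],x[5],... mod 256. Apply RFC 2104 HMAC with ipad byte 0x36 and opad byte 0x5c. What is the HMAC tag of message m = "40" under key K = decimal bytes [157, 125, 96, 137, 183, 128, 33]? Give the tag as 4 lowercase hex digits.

Key decimal bytes [157, 125, 96, 137, 183, 128, 33] = 9d 7d 60 89 b7 80 21 is exactly B = 7 bytes: K' = 9d 7d 60 89 b7 80 21.
K' ⊕ ipad = ab 4b 56 bf 81 b6 17.  K' ⊕ opad = c1 21 3c d5 eb dc 7d.
Inner input = (K'⊕ipad) ∥ m = ab 4b 56 bf 81 b6 17 ∥ 34 30.
Inner hash: even-index sum = 457 mod 256 = 201; odd-index sum = 500 mod 256 = 244 → c9 f4.
Outer input = (K'⊕opad) ∥ inner = c1 21 3c d5 eb dc 7d ∥ c9 f4.
Outer hash (tag): even-index sum = 857 mod 256 = 89; odd-index sum = 667 mod 256 = 155 → 59 9b.

599b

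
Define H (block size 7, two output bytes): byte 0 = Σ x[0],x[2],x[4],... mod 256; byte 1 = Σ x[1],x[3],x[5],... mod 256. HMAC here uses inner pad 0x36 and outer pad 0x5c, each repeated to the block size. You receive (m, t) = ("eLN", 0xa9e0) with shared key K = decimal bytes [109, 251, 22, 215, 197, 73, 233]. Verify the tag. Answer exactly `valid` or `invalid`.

valid

Key decimal bytes [109, 251, 22, 215, 197, 73, 233] = 6d fb 16 d7 c5 49 e9 is exactly B = 7 bytes: K' = 6d fb 16 d7 c5 49 e9.
K' ⊕ ipad = 5b cd 20 e1 f3 7f df; K' ⊕ opad = 31 a7 4a 8b 99 15 b5.
Inner hash: even-index sum = 665 mod 256 = 153; odd-index sum = 736 mod 256 = 224 → 99 e0.
Outer hash (recomputed tag): even-index sum = 681 mod 256 = 169; odd-index sum = 480 mod 256 = 224 → a9 e0.
Recomputed tag = a9e0; claimed = a9e0 → match.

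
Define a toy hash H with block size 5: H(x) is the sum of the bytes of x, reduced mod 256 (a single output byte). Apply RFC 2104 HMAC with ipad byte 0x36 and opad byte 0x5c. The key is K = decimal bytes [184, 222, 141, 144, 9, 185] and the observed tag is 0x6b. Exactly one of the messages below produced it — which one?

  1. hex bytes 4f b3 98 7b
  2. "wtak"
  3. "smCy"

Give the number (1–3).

2

Key decimal bytes [184, 222, 141, 144, 9, 185] = b8 de 8d 90 09 b9 is 6 bytes > B = 5, so hash it first: H(key) = 75, then zero-pad to 5 bytes: K' = 75 00 00 00 00.
K' ⊕ ipad = 43 36 36 36 36; K' ⊕ opad = 29 5c 5c 5c 5c.
m1: inner = H(43 36 36 36 36 4f b3 98 7b) = 30; tag = H(29 5c 5c 5c 5c 30) = c9
m2: inner = H(43 36 36 36 36 77 74 61 6b) = d2; tag = H(29 5c 5c 5c 5c d2) = 6b ← matches
m3: inner = H(43 36 36 36 36 73 6d 43 79) = b7; tag = H(29 5c 5c 5c 5c b7) = 50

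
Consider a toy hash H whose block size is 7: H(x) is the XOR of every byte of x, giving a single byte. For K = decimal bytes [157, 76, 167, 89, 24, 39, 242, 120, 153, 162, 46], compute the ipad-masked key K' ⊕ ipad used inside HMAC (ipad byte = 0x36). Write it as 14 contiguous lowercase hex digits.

b9363636363636

Key decimal bytes [157, 76, 167, 89, 24, 39, 242, 120, 153, 162, 46] = 9d 4c a7 59 18 27 f2 78 99 a2 2e is 11 bytes > B = 7, so hash it first: H(key) = 8f, then zero-pad to 7 bytes: K' = 8f 00 00 00 00 00 00.
XOR each byte with 0x36: 8f⊕36=b9, 00⊕36=36, 00⊕36=36, 00⊕36=36, 00⊕36=36, 00⊕36=36, 00⊕36=36.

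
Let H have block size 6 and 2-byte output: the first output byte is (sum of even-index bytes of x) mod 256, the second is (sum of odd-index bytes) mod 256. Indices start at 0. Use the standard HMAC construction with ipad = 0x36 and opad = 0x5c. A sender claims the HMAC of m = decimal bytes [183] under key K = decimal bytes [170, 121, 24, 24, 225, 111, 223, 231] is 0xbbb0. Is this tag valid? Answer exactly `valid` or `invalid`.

Key decimal bytes [170, 121, 24, 24, 225, 111, 223, 231] = aa 79 18 18 e1 6f df e7 is 8 bytes > B = 6, so hash it first: H(key) = 82 e7, then zero-pad to 6 bytes: K' = 82 e7 00 00 00 00.
K' ⊕ ipad = b4 d1 36 36 36 36; K' ⊕ opad = de bb 5c 5c 5c 5c.
Inner hash: even-index sum = 471 mod 256 = 215; odd-index sum = 317 mod 256 = 61 → d7 3d.
Outer hash (recomputed tag): even-index sum = 621 mod 256 = 109; odd-index sum = 432 mod 256 = 176 → 6d b0.
Recomputed tag = 6db0; claimed = bbb0 → mismatch.

invalid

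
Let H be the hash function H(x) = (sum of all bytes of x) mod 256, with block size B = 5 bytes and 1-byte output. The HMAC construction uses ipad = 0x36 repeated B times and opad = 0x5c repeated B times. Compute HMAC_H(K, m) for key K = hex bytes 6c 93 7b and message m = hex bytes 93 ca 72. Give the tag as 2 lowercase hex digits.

Key hex bytes 6c 93 7b is 3 bytes ≤ B = 5; zero-pad to 5 bytes: K' = 6c 93 7b 00 00.
K' ⊕ ipad = 5a a5 4d 36 36.  K' ⊕ opad = 30 cf 27 5c 5c.
Inner input = (K'⊕ipad) ∥ m = 5a a5 4d 36 36 ∥ 93 ca 72.
Inner hash: sum = 90+165+77+54+54+147+202+114 = 903; mod 256 = 135 → 87.
Outer input = (K'⊕opad) ∥ inner = 30 cf 27 5c 5c ∥ 87.
Outer hash (tag): sum = 48+207+39+92+92+135 = 613; mod 256 = 101 → 65.

65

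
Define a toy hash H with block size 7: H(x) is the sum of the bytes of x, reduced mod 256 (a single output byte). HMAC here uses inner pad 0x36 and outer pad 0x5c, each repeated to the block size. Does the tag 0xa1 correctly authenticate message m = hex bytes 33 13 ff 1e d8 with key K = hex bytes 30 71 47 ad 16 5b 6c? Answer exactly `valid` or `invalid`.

valid

Key hex bytes 30 71 47 ad 16 5b 6c is exactly B = 7 bytes: K' = 30 71 47 ad 16 5b 6c.
K' ⊕ ipad = 06 47 71 9b 20 6d 5a; K' ⊕ opad = 6c 2d 1b f1 4a 07 30.
Inner hash: sum = 6+71+113+155+32+109+90+51+19+255+30+216 = 1147; mod 256 = 123 → 7b.
Outer hash (recomputed tag): sum = 108+45+27+241+74+7+48+123 = 673; mod 256 = 161 → a1.
Recomputed tag = a1; claimed = a1 → match.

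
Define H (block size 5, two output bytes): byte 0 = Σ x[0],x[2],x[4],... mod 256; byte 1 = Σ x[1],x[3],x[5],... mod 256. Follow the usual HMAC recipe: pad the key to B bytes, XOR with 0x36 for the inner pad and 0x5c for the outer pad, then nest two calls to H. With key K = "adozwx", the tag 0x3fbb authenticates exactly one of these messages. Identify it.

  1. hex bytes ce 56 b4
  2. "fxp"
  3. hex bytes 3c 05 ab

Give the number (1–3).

2

Key "adozwx" = 61 64 6f 7a 77 78 is 6 bytes > B = 5, so hash it first: H(key) = 47 56, then zero-pad to 5 bytes: K' = 47 56 00 00 00.
K' ⊕ ipad = 71 60 36 36 36; K' ⊕ opad = 1b 0a 5c 5c 5c.
m1: inner = H(71 60 36 36 36 ce 56 b4) = 33 18; tag = H(1b 0a 5c 5c 5c 33 18) = eb99
m2: inner = H(71 60 36 36 36 66 78 70) = 55 6c; tag = H(1b 0a 5c 5c 5c 55 6c) = 3fbb ← matches
m3: inner = H(71 60 36 36 36 3c 05 ab) = e2 7d; tag = H(1b 0a 5c 5c 5c e2 7d) = 5048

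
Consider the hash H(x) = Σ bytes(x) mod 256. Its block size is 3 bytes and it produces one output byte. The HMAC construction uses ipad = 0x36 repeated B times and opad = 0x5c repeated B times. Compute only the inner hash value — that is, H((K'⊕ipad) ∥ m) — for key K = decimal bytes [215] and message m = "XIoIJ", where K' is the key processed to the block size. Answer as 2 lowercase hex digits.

f0

Key decimal bytes [215] = d7 is 1 byte ≤ B = 3; zero-pad to 3 bytes: K' = d7 00 00.
K' ⊕ ipad = e1 36 36.
Inner input = e1 36 36 ∥ 58 49 6f 49 4a.
Inner hash: sum = 225+54+54+88+73+111+73+74 = 752; mod 256 = 240 → f0.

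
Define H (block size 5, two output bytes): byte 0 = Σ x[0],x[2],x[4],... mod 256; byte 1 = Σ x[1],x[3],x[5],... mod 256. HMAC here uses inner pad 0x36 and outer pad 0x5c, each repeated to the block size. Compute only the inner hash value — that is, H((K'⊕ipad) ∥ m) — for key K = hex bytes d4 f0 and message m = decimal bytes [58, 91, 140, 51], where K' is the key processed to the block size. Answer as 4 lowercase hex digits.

Key hex bytes d4 f0 is 2 bytes ≤ B = 5; zero-pad to 5 bytes: K' = d4 f0 00 00 00.
K' ⊕ ipad = e2 c6 36 36 36.
Inner input = e2 c6 36 36 36 ∥ 3a 5b 8c 33.
Inner hash: even-index sum = 476 mod 256 = 220; odd-index sum = 450 mod 256 = 194 → dc c2.

dcc2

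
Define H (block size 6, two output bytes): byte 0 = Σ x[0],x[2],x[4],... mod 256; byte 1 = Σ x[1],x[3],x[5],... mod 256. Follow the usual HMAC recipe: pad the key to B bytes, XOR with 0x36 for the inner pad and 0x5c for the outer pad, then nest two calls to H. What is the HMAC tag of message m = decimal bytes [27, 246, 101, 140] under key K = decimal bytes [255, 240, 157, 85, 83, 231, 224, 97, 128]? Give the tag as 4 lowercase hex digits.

3032

Key decimal bytes [255, 240, 157, 85, 83, 231, 224, 97, 128] = ff f0 9d 55 53 e7 e0 61 80 is 9 bytes > B = 6, so hash it first: H(key) = 4f 8d, then zero-pad to 6 bytes: K' = 4f 8d 00 00 00 00.
K' ⊕ ipad = 79 bb 36 36 36 36.  K' ⊕ opad = 13 d1 5c 5c 5c 5c.
Inner input = (K'⊕ipad) ∥ m = 79 bb 36 36 36 36 ∥ 1b f6 65 8c.
Inner hash: even-index sum = 357 mod 256 = 101; odd-index sum = 681 mod 256 = 169 → 65 a9.
Outer input = (K'⊕opad) ∥ inner = 13 d1 5c 5c 5c 5c ∥ 65 a9.
Outer hash (tag): even-index sum = 304 mod 256 = 48; odd-index sum = 562 mod 256 = 50 → 30 32.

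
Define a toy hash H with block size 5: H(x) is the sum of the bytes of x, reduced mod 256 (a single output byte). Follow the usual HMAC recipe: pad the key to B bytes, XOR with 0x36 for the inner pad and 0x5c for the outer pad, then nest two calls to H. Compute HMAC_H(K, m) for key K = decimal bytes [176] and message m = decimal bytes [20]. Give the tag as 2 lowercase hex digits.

Key decimal bytes [176] = b0 is 1 byte ≤ B = 5; zero-pad to 5 bytes: K' = b0 00 00 00 00.
K' ⊕ ipad = 86 36 36 36 36.  K' ⊕ opad = ec 5c 5c 5c 5c.
Inner input = (K'⊕ipad) ∥ m = 86 36 36 36 36 ∥ 14.
Inner hash: sum = 134+54+54+54+54+20 = 370; mod 256 = 114 → 72.
Outer input = (K'⊕opad) ∥ inner = ec 5c 5c 5c 5c ∥ 72.
Outer hash (tag): sum = 236+92+92+92+92+114 = 718; mod 256 = 206 → ce.

ce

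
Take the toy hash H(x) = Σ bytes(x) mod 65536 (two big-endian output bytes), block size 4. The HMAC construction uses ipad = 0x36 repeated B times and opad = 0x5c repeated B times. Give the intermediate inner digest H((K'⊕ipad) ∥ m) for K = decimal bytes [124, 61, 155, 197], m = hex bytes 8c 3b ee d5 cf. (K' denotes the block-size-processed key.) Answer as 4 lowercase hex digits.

054e

Key decimal bytes [124, 61, 155, 197] = 7c 3d 9b c5 is exactly B = 4 bytes: K' = 7c 3d 9b c5.
K' ⊕ ipad = 4a 0b ad f3.
Inner input = 4a 0b ad f3 ∥ 8c 3b ee d5 cf.
Inner hash: sum = 74+11+173+243+140+59+238+213+207 = 1358 → 05 4e.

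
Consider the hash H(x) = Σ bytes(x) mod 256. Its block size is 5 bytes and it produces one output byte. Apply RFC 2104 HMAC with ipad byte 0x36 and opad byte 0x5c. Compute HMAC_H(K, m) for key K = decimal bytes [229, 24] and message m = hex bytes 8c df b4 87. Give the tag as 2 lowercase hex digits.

Key decimal bytes [229, 24] = e5 18 is 2 bytes ≤ B = 5; zero-pad to 5 bytes: K' = e5 18 00 00 00.
K' ⊕ ipad = d3 2e 36 36 36.  K' ⊕ opad = b9 44 5c 5c 5c.
Inner input = (K'⊕ipad) ∥ m = d3 2e 36 36 36 ∥ 8c df b4 87.
Inner hash: sum = 211+46+54+54+54+140+223+180+135 = 1097; mod 256 = 73 → 49.
Outer input = (K'⊕opad) ∥ inner = b9 44 5c 5c 5c ∥ 49.
Outer hash (tag): sum = 185+68+92+92+92+73 = 602; mod 256 = 90 → 5a.

5a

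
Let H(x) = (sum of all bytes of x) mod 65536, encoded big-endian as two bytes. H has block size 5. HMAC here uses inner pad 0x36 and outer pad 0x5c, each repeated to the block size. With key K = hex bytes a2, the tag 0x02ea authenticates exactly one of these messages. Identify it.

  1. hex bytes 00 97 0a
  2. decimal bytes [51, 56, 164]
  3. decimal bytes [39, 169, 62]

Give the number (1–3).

3

Key hex bytes a2 is 1 byte ≤ B = 5; zero-pad to 5 bytes: K' = a2 00 00 00 00.
K' ⊕ ipad = 94 36 36 36 36; K' ⊕ opad = fe 5c 5c 5c 5c.
m1: inner = H(94 36 36 36 36 00 97 0a) = 02 0d; tag = H(fe 5c 5c 5c 5c 02 0d) = 027d
m2: inner = H(94 36 36 36 36 33 38 a4) = 02 7b; tag = H(fe 5c 5c 5c 5c 02 7b) = 02eb
m3: inner = H(94 36 36 36 36 27 a9 3e) = 02 7a; tag = H(fe 5c 5c 5c 5c 02 7a) = 02ea ← matches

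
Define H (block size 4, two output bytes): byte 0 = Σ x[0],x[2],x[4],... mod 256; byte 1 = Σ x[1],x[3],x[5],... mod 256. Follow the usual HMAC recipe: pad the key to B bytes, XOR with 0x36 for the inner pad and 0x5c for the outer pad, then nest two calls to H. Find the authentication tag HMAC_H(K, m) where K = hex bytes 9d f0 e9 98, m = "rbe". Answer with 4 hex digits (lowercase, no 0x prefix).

Key hex bytes 9d f0 e9 98 is exactly B = 4 bytes: K' = 9d f0 e9 98.
K' ⊕ ipad = ab c6 df ae.  K' ⊕ opad = c1 ac b5 c4.
Inner input = (K'⊕ipad) ∥ m = ab c6 df ae ∥ 72 62 65.
Inner hash: even-index sum = 609 mod 256 = 97; odd-index sum = 470 mod 256 = 214 → 61 d6.
Outer input = (K'⊕opad) ∥ inner = c1 ac b5 c4 ∥ 61 d6.
Outer hash (tag): even-index sum = 471 mod 256 = 215; odd-index sum = 582 mod 256 = 70 → d7 46.

d746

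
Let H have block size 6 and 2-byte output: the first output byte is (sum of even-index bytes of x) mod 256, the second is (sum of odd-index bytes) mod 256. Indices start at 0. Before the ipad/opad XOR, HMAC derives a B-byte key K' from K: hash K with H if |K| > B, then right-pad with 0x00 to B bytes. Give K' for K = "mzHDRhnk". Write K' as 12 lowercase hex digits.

759100000000

|K| = 8 > B = 6, so first hash the key.
H(K): even-index sum = 373 mod 256 = 117; odd-index sum = 401 mod 256 = 145 → 75 91.
Zero-pad H(K) = 75 91 to 6 bytes: K' = 75 91 00 00 00 00.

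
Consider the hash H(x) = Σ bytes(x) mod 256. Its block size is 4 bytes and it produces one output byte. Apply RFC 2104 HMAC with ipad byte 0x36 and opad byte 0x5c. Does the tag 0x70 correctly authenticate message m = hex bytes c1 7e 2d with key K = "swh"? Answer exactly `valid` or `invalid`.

Key "swh" = 73 77 68 is 3 bytes ≤ B = 4; zero-pad to 4 bytes: K' = 73 77 68 00.
K' ⊕ ipad = 45 41 5e 36; K' ⊕ opad = 2f 2b 34 5c.
Inner hash: sum = 69+65+94+54+193+126+45 = 646; mod 256 = 134 → 86.
Outer hash (recomputed tag): sum = 47+43+52+92+134 = 368; mod 256 = 112 → 70.
Recomputed tag = 70; claimed = 70 → match.

valid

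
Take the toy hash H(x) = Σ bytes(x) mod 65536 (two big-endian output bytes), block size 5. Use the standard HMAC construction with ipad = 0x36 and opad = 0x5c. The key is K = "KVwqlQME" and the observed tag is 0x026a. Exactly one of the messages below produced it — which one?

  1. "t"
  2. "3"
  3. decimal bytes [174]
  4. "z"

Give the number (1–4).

3

Key "KVwqlQME" = 4b 56 77 71 6c 51 4d 45 is 8 bytes > B = 5, so hash it first: H(key) = 02 d8, then zero-pad to 5 bytes: K' = 02 d8 00 00 00.
K' ⊕ ipad = 34 ee 36 36 36; K' ⊕ opad = 5e 84 5c 5c 5c.
m1: inner = H(34 ee 36 36 36 74) = 02 38; tag = H(5e 84 5c 5c 5c 02 38) = 0230
m2: inner = H(34 ee 36 36 36 33) = 01 f7; tag = H(5e 84 5c 5c 5c 01 f7) = 02ee
m3: inner = H(34 ee 36 36 36 ae) = 02 72; tag = H(5e 84 5c 5c 5c 02 72) = 026a ← matches
m4: inner = H(34 ee 36 36 36 7a) = 02 3e; tag = H(5e 84 5c 5c 5c 02 3e) = 0236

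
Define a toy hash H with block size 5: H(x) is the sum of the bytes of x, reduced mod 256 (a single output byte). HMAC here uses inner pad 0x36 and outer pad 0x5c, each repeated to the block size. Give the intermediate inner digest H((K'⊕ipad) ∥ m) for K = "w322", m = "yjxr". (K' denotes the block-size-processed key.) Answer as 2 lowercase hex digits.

Key "w322" = 77 33 32 32 is 4 bytes ≤ B = 5; zero-pad to 5 bytes: K' = 77 33 32 32 00.
K' ⊕ ipad = 41 05 04 04 36.
Inner input = 41 05 04 04 36 ∥ 79 6a 78 72.
Inner hash: sum = 65+5+4+4+54+121+106+120+114 = 593; mod 256 = 81 → 51.

51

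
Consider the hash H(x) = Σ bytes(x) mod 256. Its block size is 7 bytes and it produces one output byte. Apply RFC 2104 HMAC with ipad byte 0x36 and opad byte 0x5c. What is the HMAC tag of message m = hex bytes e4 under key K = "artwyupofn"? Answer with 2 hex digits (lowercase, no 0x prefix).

bc

Key "artwyupofn" = 61 72 74 77 79 75 70 6f 66 6e is 10 bytes > B = 7, so hash it first: H(key) = 5f, then zero-pad to 7 bytes: K' = 5f 00 00 00 00 00 00.
K' ⊕ ipad = 69 36 36 36 36 36 36.  K' ⊕ opad = 03 5c 5c 5c 5c 5c 5c.
Inner input = (K'⊕ipad) ∥ m = 69 36 36 36 36 36 36 ∥ e4.
Inner hash: sum = 105+54+54+54+54+54+54+228 = 657; mod 256 = 145 → 91.
Outer input = (K'⊕opad) ∥ inner = 03 5c 5c 5c 5c 5c 5c ∥ 91.
Outer hash (tag): sum = 3+92+92+92+92+92+92+145 = 700; mod 256 = 188 → bc.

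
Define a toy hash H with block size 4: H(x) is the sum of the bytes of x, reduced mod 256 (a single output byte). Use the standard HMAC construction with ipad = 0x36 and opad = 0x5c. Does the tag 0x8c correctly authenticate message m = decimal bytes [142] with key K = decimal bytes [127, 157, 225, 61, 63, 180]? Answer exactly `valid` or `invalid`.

Key decimal bytes [127, 157, 225, 61, 63, 180] = 7f 9d e1 3d 3f b4 is 6 bytes > B = 4, so hash it first: H(key) = 2d, then zero-pad to 4 bytes: K' = 2d 00 00 00.
K' ⊕ ipad = 1b 36 36 36; K' ⊕ opad = 71 5c 5c 5c.
Inner hash: sum = 27+54+54+54+142 = 331; mod 256 = 75 → 4b.
Outer hash (recomputed tag): sum = 113+92+92+92+75 = 464; mod 256 = 208 → d0.
Recomputed tag = d0; claimed = 8c → mismatch.

invalid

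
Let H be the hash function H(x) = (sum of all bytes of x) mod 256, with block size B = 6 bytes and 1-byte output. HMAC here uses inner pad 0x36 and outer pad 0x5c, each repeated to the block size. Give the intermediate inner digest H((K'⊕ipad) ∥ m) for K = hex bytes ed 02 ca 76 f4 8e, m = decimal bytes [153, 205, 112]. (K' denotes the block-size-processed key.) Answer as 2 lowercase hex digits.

Key hex bytes ed 02 ca 76 f4 8e is exactly B = 6 bytes: K' = ed 02 ca 76 f4 8e.
K' ⊕ ipad = db 34 fc 40 c2 b8.
Inner input = db 34 fc 40 c2 b8 ∥ 99 cd 70.
Inner hash: sum = 219+52+252+64+194+184+153+205+112 = 1435; mod 256 = 155 → 9b.

9b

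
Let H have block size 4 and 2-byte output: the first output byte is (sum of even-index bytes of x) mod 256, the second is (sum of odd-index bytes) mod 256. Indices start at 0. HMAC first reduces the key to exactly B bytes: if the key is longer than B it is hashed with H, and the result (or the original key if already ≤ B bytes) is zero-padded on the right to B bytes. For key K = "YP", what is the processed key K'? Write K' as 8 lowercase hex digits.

59500000

Key "YP" = 59 50 is 2 bytes ≤ B = 4; zero-pad to 4 bytes: K' = 59 50 00 00.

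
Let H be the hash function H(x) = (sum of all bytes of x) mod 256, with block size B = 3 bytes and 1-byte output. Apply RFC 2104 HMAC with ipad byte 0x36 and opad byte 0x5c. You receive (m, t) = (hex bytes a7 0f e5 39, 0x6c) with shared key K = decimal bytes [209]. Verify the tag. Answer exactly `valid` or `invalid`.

Key decimal bytes [209] = d1 is 1 byte ≤ B = 3; zero-pad to 3 bytes: K' = d1 00 00.
K' ⊕ ipad = e7 36 36; K' ⊕ opad = 8d 5c 5c.
Inner hash: sum = 231+54+54+167+15+229+57 = 807; mod 256 = 39 → 27.
Outer hash (recomputed tag): sum = 141+92+92+39 = 364; mod 256 = 108 → 6c.
Recomputed tag = 6c; claimed = 6c → match.

valid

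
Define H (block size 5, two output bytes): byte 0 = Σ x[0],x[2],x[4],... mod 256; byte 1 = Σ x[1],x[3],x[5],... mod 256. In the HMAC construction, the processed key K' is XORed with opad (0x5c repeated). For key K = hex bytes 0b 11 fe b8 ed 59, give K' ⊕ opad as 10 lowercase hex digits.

Key hex bytes 0b 11 fe b8 ed 59 is 6 bytes > B = 5, so hash it first: H(key) = f6 22, then zero-pad to 5 bytes: K' = f6 22 00 00 00.
XOR each byte with 0x5c: f6⊕5c=aa, 22⊕5c=7e, 00⊕5c=5c, 00⊕5c=5c, 00⊕5c=5c.

aa7e5c5c5c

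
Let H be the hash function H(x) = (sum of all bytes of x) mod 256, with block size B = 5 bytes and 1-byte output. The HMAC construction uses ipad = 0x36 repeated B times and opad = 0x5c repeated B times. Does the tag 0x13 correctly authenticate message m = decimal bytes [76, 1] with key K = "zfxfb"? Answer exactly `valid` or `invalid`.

Key "zfxfb" = 7a 66 78 66 62 is exactly B = 5 bytes: K' = 7a 66 78 66 62.
K' ⊕ ipad = 4c 50 4e 50 54; K' ⊕ opad = 26 3a 24 3a 3e.
Inner hash: sum = 76+80+78+80+84+76+1 = 475; mod 256 = 219 → db.
Outer hash (recomputed tag): sum = 38+58+36+58+62+219 = 471; mod 256 = 215 → d7.
Recomputed tag = d7; claimed = 13 → mismatch.

invalid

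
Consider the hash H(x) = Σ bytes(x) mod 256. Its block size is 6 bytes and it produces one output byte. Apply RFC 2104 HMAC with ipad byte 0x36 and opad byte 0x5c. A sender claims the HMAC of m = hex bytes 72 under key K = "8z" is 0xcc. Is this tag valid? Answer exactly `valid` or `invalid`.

invalid

Key "8z" = 38 7a is 2 bytes ≤ B = 6; zero-pad to 6 bytes: K' = 38 7a 00 00 00 00.
K' ⊕ ipad = 0e 4c 36 36 36 36; K' ⊕ opad = 64 26 5c 5c 5c 5c.
Inner hash: sum = 14+76+54+54+54+54+114 = 420; mod 256 = 164 → a4.
Outer hash (recomputed tag): sum = 100+38+92+92+92+92+164 = 670; mod 256 = 158 → 9e.
Recomputed tag = 9e; claimed = cc → mismatch.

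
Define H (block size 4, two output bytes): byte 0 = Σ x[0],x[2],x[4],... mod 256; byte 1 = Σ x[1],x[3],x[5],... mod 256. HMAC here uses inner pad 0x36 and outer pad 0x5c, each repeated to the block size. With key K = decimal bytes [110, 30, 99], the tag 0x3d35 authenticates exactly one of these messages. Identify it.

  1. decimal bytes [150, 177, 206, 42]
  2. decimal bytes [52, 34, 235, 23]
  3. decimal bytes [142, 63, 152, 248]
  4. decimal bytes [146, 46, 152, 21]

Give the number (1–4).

2

Key decimal bytes [110, 30, 99] = 6e 1e 63 is 3 bytes ≤ B = 4; zero-pad to 4 bytes: K' = 6e 1e 63 00.
K' ⊕ ipad = 58 28 55 36; K' ⊕ opad = 32 42 3f 5c.
m1: inner = H(58 28 55 36 96 b1 ce 2a) = 11 39; tag = H(32 42 3f 5c 11 39) = 82d7
m2: inner = H(58 28 55 36 34 22 eb 17) = cc 97; tag = H(32 42 3f 5c cc 97) = 3d35 ← matches
m3: inner = H(58 28 55 36 8e 3f 98 f8) = d3 95; tag = H(32 42 3f 5c d3 95) = 4433
m4: inner = H(58 28 55 36 92 2e 98 15) = d7 a1; tag = H(32 42 3f 5c d7 a1) = 483f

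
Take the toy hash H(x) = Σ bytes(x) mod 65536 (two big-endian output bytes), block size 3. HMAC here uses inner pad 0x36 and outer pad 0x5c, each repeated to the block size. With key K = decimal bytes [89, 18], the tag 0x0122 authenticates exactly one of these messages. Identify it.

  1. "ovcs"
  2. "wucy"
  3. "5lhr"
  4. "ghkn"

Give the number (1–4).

Key decimal bytes [89, 18] = 59 12 is 2 bytes ≤ B = 3; zero-pad to 3 bytes: K' = 59 12 00.
K' ⊕ ipad = 6f 24 36; K' ⊕ opad = 05 4e 5c.
m1: inner = H(6f 24 36 6f 76 63 73) = 02 84; tag = H(05 4e 5c 02 84) = 0135
m2: inner = H(6f 24 36 77 75 63 79) = 02 91; tag = H(05 4e 5c 02 91) = 0142
m3: inner = H(6f 24 36 35 6c 68 72) = 02 44; tag = H(05 4e 5c 02 44) = 00f5
m4: inner = H(6f 24 36 67 68 6b 6e) = 02 71; tag = H(05 4e 5c 02 71) = 0122 ← matches

4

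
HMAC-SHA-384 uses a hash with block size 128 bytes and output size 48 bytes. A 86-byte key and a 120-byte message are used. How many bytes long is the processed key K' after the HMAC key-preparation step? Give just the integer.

128

Key is 86 ≤ 128 bytes, zero-padded: |K'| = 128.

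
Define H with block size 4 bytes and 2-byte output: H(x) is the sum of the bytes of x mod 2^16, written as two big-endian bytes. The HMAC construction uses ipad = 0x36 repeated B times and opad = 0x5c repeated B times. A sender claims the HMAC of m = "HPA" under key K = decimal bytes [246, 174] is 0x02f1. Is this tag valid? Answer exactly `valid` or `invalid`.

Key decimal bytes [246, 174] = f6 ae is 2 bytes ≤ B = 4; zero-pad to 4 bytes: K' = f6 ae 00 00.
K' ⊕ ipad = c0 98 36 36; K' ⊕ opad = aa f2 5c 5c.
Inner hash: sum = 192+152+54+54+72+80+65 = 669 → 02 9d.
Outer hash (recomputed tag): sum = 170+242+92+92+2+157 = 755 → 02 f3.
Recomputed tag = 02f3; claimed = 02f1 → mismatch.

invalid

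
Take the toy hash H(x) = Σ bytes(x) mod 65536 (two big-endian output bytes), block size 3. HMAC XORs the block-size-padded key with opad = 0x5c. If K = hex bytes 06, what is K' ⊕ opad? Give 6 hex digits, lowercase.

5a5c5c

Key hex bytes 06 is 1 byte ≤ B = 3; zero-pad to 3 bytes: K' = 06 00 00.
XOR each byte with 0x5c: 06⊕5c=5a, 00⊕5c=5c, 00⊕5c=5c.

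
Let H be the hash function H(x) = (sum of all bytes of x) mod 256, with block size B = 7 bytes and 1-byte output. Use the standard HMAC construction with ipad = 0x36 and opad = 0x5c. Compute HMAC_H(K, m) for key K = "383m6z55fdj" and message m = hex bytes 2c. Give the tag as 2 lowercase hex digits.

0c

Key "383m6z55fdj" = 33 38 33 6d 36 7a 35 35 66 64 6a is 11 bytes > B = 7, so hash it first: H(key) = 59, then zero-pad to 7 bytes: K' = 59 00 00 00 00 00 00.
K' ⊕ ipad = 6f 36 36 36 36 36 36.  K' ⊕ opad = 05 5c 5c 5c 5c 5c 5c.
Inner input = (K'⊕ipad) ∥ m = 6f 36 36 36 36 36 36 ∥ 2c.
Inner hash: sum = 111+54+54+54+54+54+54+44 = 479; mod 256 = 223 → df.
Outer input = (K'⊕opad) ∥ inner = 05 5c 5c 5c 5c 5c 5c ∥ df.
Outer hash (tag): sum = 5+92+92+92+92+92+92+223 = 780; mod 256 = 12 → 0c.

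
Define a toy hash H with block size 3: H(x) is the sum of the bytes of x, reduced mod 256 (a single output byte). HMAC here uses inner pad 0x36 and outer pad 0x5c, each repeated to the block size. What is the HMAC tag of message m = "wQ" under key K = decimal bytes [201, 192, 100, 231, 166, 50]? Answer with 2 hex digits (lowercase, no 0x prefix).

Key decimal bytes [201, 192, 100, 231, 166, 50] = c9 c0 64 e7 a6 32 is 6 bytes > B = 3, so hash it first: H(key) = ac, then zero-pad to 3 bytes: K' = ac 00 00.
K' ⊕ ipad = 9a 36 36.  K' ⊕ opad = f0 5c 5c.
Inner input = (K'⊕ipad) ∥ m = 9a 36 36 ∥ 77 51.
Inner hash: sum = 154+54+54+119+81 = 462; mod 256 = 206 → ce.
Outer input = (K'⊕opad) ∥ inner = f0 5c 5c ∥ ce.
Outer hash (tag): sum = 240+92+92+206 = 630; mod 256 = 118 → 76.

76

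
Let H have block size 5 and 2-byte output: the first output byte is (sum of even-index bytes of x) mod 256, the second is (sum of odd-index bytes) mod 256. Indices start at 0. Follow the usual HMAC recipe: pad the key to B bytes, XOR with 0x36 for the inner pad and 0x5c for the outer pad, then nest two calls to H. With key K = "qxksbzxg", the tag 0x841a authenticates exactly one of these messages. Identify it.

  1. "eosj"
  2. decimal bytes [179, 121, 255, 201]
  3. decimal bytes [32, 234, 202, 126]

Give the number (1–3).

Key "qxksbzxg" = 71 78 6b 73 62 7a 78 67 is 8 bytes > B = 5, so hash it first: H(key) = b6 cc, then zero-pad to 5 bytes: K' = b6 cc 00 00 00.
K' ⊕ ipad = 80 fa 36 36 36; K' ⊕ opad = ea 90 5c 5c 5c.
m1: inner = H(80 fa 36 36 36 65 6f 73 6a) = c5 08; tag = H(ea 90 5c 5c 5c c5 08) = aab1
m2: inner = H(80 fa 36 36 36 b3 79 ff c9) = 2e e2; tag = H(ea 90 5c 5c 5c 2e e2) = 841a ← matches
m3: inner = H(80 fa 36 36 36 20 ea ca 7e) = 54 1a; tag = H(ea 90 5c 5c 5c 54 1a) = bc40

2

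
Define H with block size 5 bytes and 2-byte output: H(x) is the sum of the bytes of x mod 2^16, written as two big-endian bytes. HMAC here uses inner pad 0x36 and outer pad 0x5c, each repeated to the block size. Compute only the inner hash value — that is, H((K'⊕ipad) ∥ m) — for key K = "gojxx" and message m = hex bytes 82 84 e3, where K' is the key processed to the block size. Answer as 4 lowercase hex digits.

038b

Key "gojxx" = 67 6f 6a 78 78 is exactly B = 5 bytes: K' = 67 6f 6a 78 78.
K' ⊕ ipad = 51 59 5c 4e 4e.
Inner input = 51 59 5c 4e 4e ∥ 82 84 e3.
Inner hash: sum = 81+89+92+78+78+130+132+227 = 907 → 03 8b.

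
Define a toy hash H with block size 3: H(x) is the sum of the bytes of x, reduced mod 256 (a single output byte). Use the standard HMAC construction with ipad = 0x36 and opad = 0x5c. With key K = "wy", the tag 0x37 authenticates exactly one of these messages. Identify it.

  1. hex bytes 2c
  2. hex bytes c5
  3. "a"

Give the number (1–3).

Key "wy" = 77 79 is 2 bytes ≤ B = 3; zero-pad to 3 bytes: K' = 77 79 00.
K' ⊕ ipad = 41 4f 36; K' ⊕ opad = 2b 25 5c.
m1: inner = H(41 4f 36 2c) = f2; tag = H(2b 25 5c f2) = 9e
m2: inner = H(41 4f 36 c5) = 8b; tag = H(2b 25 5c 8b) = 37 ← matches
m3: inner = H(41 4f 36 61) = 27; tag = H(2b 25 5c 27) = d3

2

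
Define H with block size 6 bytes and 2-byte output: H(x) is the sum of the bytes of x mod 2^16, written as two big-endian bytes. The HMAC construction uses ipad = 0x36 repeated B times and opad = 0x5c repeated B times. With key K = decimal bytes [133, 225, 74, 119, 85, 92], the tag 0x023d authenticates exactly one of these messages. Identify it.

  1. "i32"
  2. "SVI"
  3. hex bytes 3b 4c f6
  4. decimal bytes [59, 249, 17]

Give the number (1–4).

Key decimal bytes [133, 225, 74, 119, 85, 92] = 85 e1 4a 77 55 5c is exactly B = 6 bytes: K' = 85 e1 4a 77 55 5c.
K' ⊕ ipad = b3 d7 7c 41 63 6a; K' ⊕ opad = d9 bd 16 2b 09 00.
m1: inner = H(b3 d7 7c 41 63 6a 69 33 32) = 03 e2; tag = H(d9 bd 16 2b 09 00 03 e2) = 02c5
m2: inner = H(b3 d7 7c 41 63 6a 53 56 49) = 04 06; tag = H(d9 bd 16 2b 09 00 04 06) = 01ea
m3: inner = H(b3 d7 7c 41 63 6a 3b 4c f6) = 04 91; tag = H(d9 bd 16 2b 09 00 04 91) = 0275
m4: inner = H(b3 d7 7c 41 63 6a 3b f9 11) = 04 59; tag = H(d9 bd 16 2b 09 00 04 59) = 023d ← matches

4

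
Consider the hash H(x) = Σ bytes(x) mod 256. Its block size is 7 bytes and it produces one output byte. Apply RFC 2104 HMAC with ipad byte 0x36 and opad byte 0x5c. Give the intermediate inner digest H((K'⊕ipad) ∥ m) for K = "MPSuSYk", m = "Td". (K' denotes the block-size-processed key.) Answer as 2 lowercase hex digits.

Key "MPSuSYk" = 4d 50 53 75 53 59 6b is exactly B = 7 bytes: K' = 4d 50 53 75 53 59 6b.
K' ⊕ ipad = 7b 66 65 43 65 6f 5d.
Inner input = 7b 66 65 43 65 6f 5d ∥ 54 64.
Inner hash: sum = 123+102+101+67+101+111+93+84+100 = 882; mod 256 = 114 → 72.

72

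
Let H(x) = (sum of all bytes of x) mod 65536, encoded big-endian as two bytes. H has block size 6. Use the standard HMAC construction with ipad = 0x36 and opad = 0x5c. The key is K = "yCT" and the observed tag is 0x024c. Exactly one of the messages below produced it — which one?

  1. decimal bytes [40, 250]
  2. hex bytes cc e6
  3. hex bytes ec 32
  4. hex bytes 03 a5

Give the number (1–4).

Key "yCT" = 79 43 54 is 3 bytes ≤ B = 6; zero-pad to 6 bytes: K' = 79 43 54 00 00 00.
K' ⊕ ipad = 4f 75 62 36 36 36; K' ⊕ opad = 25 1f 08 5c 5c 5c.
m1: inner = H(4f 75 62 36 36 36 28 fa) = 02 ea; tag = H(25 1f 08 5c 5c 5c 02 ea) = 024c ← matches
m2: inner = H(4f 75 62 36 36 36 cc e6) = 03 7a; tag = H(25 1f 08 5c 5c 5c 03 7a) = 01dd
m3: inner = H(4f 75 62 36 36 36 ec 32) = 02 e6; tag = H(25 1f 08 5c 5c 5c 02 e6) = 0248
m4: inner = H(4f 75 62 36 36 36 03 a5) = 02 70; tag = H(25 1f 08 5c 5c 5c 02 70) = 01d2

1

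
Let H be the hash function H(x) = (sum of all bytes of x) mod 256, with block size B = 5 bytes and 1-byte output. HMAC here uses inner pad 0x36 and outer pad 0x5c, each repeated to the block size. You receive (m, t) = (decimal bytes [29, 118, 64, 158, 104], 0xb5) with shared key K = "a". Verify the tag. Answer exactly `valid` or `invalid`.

valid

Key "a" = 61 is 1 byte ≤ B = 5; zero-pad to 5 bytes: K' = 61 00 00 00 00.
K' ⊕ ipad = 57 36 36 36 36; K' ⊕ opad = 3d 5c 5c 5c 5c.
Inner hash: sum = 87+54+54+54+54+29+118+64+158+104 = 776; mod 256 = 8 → 08.
Outer hash (recomputed tag): sum = 61+92+92+92+92+8 = 437; mod 256 = 181 → b5.
Recomputed tag = b5; claimed = b5 → match.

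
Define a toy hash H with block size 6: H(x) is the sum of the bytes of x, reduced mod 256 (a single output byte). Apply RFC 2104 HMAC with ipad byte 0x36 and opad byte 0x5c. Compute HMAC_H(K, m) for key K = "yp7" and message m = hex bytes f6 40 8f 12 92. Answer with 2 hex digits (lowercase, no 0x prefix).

Key "yp7" = 79 70 37 is 3 bytes ≤ B = 6; zero-pad to 6 bytes: K' = 79 70 37 00 00 00.
K' ⊕ ipad = 4f 46 01 36 36 36.  K' ⊕ opad = 25 2c 6b 5c 5c 5c.
Inner input = (K'⊕ipad) ∥ m = 4f 46 01 36 36 36 ∥ f6 40 8f 12 92.
Inner hash: sum = 79+70+1+54+54+54+246+64+143+18+146 = 929; mod 256 = 161 → a1.
Outer input = (K'⊕opad) ∥ inner = 25 2c 6b 5c 5c 5c ∥ a1.
Outer hash (tag): sum = 37+44+107+92+92+92+161 = 625; mod 256 = 113 → 71.

71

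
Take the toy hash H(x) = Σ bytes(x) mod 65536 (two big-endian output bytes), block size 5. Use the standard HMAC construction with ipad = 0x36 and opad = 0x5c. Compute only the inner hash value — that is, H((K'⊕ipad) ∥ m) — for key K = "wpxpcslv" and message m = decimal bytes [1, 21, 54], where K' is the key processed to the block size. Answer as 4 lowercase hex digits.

01d4

Key "wpxpcslv" = 77 70 78 70 63 73 6c 76 is 8 bytes > B = 5, so hash it first: H(key) = 03 87, then zero-pad to 5 bytes: K' = 03 87 00 00 00.
K' ⊕ ipad = 35 b1 36 36 36.
Inner input = 35 b1 36 36 36 ∥ 01 15 36.
Inner hash: sum = 53+177+54+54+54+1+21+54 = 468 → 01 d4.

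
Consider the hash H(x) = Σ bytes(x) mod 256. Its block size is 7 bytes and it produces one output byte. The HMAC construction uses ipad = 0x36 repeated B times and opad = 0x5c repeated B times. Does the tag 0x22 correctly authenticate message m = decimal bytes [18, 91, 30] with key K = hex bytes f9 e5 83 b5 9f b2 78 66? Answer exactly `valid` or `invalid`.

Key hex bytes f9 e5 83 b5 9f b2 78 66 is 8 bytes > B = 7, so hash it first: H(key) = 45, then zero-pad to 7 bytes: K' = 45 00 00 00 00 00 00.
K' ⊕ ipad = 73 36 36 36 36 36 36; K' ⊕ opad = 19 5c 5c 5c 5c 5c 5c.
Inner hash: sum = 115+54+54+54+54+54+54+18+91+30 = 578; mod 256 = 66 → 42.
Outer hash (recomputed tag): sum = 25+92+92+92+92+92+92+66 = 643; mod 256 = 131 → 83.
Recomputed tag = 83; claimed = 22 → mismatch.

invalid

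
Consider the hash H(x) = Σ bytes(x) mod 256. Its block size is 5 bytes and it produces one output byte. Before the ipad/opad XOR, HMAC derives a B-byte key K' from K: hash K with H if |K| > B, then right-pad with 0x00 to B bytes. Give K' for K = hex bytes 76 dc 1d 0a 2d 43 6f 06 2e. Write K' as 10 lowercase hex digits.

8c00000000

|K| = 9 > B = 5, so first hash the key.
H(K): sum = 118+220+29+10+45+67+111+6+46 = 652; mod 256 = 140 → 8c.
Zero-pad H(K) = 8c to 5 bytes: K' = 8c 00 00 00 00.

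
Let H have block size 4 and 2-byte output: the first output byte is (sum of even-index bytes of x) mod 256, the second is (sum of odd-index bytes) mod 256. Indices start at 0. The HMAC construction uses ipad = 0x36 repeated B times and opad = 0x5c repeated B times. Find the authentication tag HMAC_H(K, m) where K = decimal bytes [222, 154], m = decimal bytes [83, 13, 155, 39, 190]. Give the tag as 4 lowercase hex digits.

a838

Key decimal bytes [222, 154] = de 9a is 2 bytes ≤ B = 4; zero-pad to 4 bytes: K' = de 9a 00 00.
K' ⊕ ipad = e8 ac 36 36.  K' ⊕ opad = 82 c6 5c 5c.
Inner input = (K'⊕ipad) ∥ m = e8 ac 36 36 ∥ 53 0d 9b 27 be.
Inner hash: even-index sum = 714 mod 256 = 202; odd-index sum = 278 mod 256 = 22 → ca 16.
Outer input = (K'⊕opad) ∥ inner = 82 c6 5c 5c ∥ ca 16.
Outer hash (tag): even-index sum = 424 mod 256 = 168; odd-index sum = 312 mod 256 = 56 → a8 38.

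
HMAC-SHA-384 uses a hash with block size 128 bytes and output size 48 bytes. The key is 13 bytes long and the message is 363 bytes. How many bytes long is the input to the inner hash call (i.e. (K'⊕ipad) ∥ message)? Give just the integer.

Key is 13 ≤ 128 bytes, zero-padded: |K'| = 128.
Inner input = (K'⊕ipad) ∥ m → 128 + 363 = 491 bytes.

491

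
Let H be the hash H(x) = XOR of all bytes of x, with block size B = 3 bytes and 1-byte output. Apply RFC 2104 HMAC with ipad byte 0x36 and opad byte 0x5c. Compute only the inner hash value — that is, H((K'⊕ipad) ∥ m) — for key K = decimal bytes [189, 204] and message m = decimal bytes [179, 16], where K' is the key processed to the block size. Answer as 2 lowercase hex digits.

e4

Key decimal bytes [189, 204] = bd cc is 2 bytes ≤ B = 3; zero-pad to 3 bytes: K' = bd cc 00.
K' ⊕ ipad = 8b fa 36.
Inner input = 8b fa 36 ∥ b3 10.
Inner hash: XOR 8b⊕fa⊕36⊕b3⊕10 = e4.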